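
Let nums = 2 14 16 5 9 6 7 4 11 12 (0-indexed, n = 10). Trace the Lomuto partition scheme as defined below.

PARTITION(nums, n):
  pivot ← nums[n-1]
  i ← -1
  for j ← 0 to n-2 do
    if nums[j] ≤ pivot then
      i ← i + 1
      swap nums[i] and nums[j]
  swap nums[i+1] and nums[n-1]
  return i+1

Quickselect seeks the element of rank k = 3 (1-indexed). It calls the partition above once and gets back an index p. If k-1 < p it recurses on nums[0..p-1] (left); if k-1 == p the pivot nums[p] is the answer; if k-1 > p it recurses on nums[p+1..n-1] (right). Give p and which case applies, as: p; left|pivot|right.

7; left

pivot=12, i=-1
j=0: 2≤12, i=0, swap(0,0) ⇒ 2 14 16 5 9 6 7 4 11 12
j=1: 14>12, skip
j=2: 16>12, skip
j=3: 5≤12, i=1, swap(1,3) ⇒ 2 5 16 14 9 6 7 4 11 12
j=4: 9≤12, i=2, swap(2,4) ⇒ 2 5 9 14 16 6 7 4 11 12
j=5: 6≤12, i=3, swap(3,5) ⇒ 2 5 9 6 16 14 7 4 11 12
j=6: 7≤12, i=4, swap(4,6) ⇒ 2 5 9 6 7 14 16 4 11 12
j=7: 4≤12, i=5, swap(5,7) ⇒ 2 5 9 6 7 4 16 14 11 12
j=8: 11≤12, i=6, swap(6,8) ⇒ 2 5 9 6 7 4 11 14 16 12
swap(7,9) ⇒ 2 5 9 6 7 4 11 12 16 14; return 7
p = 7; k-1 = 2 < 7 ⇒ left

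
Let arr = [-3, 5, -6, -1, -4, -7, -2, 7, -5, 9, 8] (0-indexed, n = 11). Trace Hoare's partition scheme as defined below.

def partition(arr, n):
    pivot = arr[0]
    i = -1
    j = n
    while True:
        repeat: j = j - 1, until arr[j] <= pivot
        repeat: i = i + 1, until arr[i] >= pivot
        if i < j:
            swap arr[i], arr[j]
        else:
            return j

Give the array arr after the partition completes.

[-5, -7, -6, -4, -1, 5, -2, 7, -3, 9, 8]

pivot = arr[0] = -3; i = -1, j = 11
j→8 (arr[8]=-5≤-3), i→0 (arr[0]=-3≥-3); i<j, swap → [-5, 5, -6, -1, -4, -7, -2, 7, -3, 9, 8]
j→5 (arr[5]=-7≤-3), i→1 (arr[1]=5≥-3); i<j, swap → [-5, -7, -6, -1, -4, 5, -2, 7, -3, 9, 8]
j→4 (arr[4]=-4≤-3), i→3 (arr[3]=-1≥-3); i<j, swap → [-5, -7, -6, -4, -1, 5, -2, 7, -3, 9, 8]
j→3, i→4; i≥j, return j=3. arr = [-5, -7, -6, -4, -1, 5, -2, 7, -3, 9, 8]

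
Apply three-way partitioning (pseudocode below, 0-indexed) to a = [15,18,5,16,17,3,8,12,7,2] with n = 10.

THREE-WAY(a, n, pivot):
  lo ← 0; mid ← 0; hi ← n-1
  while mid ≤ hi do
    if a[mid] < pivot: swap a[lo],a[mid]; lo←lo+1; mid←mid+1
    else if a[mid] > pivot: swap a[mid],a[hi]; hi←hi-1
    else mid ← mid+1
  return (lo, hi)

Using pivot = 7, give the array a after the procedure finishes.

[2,5,3,7,17,8,12,16,18,15]

pivot = 7; lo=0, mid=0, hi=9
a[mid]=15>7: swap a[0],a[9]; hi=8 → [2,18,5,16,17,3,8,12,7,15]
a[mid]=2<7: swap a[0],a[0]; lo=1,mid=1 → [2,18,5,16,17,3,8,12,7,15]
a[mid]=18>7: swap a[1],a[8]; hi=7 → [2,7,5,16,17,3,8,12,18,15]
a[mid]=7=7: mid=2
a[mid]=5<7: swap a[1],a[2]; lo=2,mid=3 → [2,5,7,16,17,3,8,12,18,15]
a[mid]=16>7: swap a[3],a[7]; hi=6 → [2,5,7,12,17,3,8,16,18,15]
a[mid]=12>7: swap a[3],a[6]; hi=5 → [2,5,7,8,17,3,12,16,18,15]
a[mid]=8>7: swap a[3],a[5]; hi=4 → [2,5,7,3,17,8,12,16,18,15]
a[mid]=3<7: swap a[2],a[3]; lo=3,mid=4 → [2,5,3,7,17,8,12,16,18,15]
a[mid]=17>7: swap a[4],a[4]; hi=3 → [2,5,3,7,17,8,12,16,18,15]
end: lo=3, hi=3; a = [2,5,3,7,17,8,12,16,18,15]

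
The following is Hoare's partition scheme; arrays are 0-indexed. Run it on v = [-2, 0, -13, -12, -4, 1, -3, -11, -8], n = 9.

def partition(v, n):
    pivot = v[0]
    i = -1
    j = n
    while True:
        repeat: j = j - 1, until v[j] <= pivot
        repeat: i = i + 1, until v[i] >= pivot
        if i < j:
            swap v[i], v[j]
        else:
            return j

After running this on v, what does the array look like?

pivot = v[0] = -2; i = -1, j = 9
j→8 (v[8]=-8≤-2), i→0 (v[0]=-2≥-2); i<j, swap → [-8, 0, -13, -12, -4, 1, -3, -11, -2]
j→7 (v[7]=-11≤-2), i→1 (v[1]=0≥-2); i<j, swap → [-8, -11, -13, -12, -4, 1, -3, 0, -2]
j→6 (v[6]=-3≤-2), i→5 (v[5]=1≥-2); i<j, swap → [-8, -11, -13, -12, -4, -3, 1, 0, -2]
j→5, i→6; i≥j, return j=5. v = [-8, -11, -13, -12, -4, -3, 1, 0, -2]

[-8, -11, -13, -12, -4, -3, 1, 0, -2]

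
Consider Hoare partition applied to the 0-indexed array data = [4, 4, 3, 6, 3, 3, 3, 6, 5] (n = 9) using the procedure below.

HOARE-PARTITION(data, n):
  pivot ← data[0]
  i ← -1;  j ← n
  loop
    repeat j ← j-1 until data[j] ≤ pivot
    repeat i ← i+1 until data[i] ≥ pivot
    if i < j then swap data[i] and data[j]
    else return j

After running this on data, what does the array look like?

[3, 3, 3, 3, 6, 4, 4, 6, 5]

pivot=4
j stops at 6 (3), i stops at 0 (4); swap ⇒ [3, 4, 3, 6, 3, 3, 4, 6, 5]
j stops at 5 (3), i stops at 1 (4); swap ⇒ [3, 3, 3, 6, 3, 4, 4, 6, 5]
j stops at 4 (3), i stops at 3 (6); swap ⇒ [3, 3, 3, 3, 6, 4, 4, 6, 5]
j stops at 3, i stops at 4; i≥j ⇒ return 3. data=[3, 3, 3, 3, 6, 4, 4, 6, 5]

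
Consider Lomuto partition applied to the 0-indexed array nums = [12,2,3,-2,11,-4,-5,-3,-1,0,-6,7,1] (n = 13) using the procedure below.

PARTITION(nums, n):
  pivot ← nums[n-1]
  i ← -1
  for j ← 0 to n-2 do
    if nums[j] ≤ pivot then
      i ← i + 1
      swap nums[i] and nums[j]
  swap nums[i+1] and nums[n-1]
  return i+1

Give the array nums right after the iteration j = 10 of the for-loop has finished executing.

[-2,-4,-5,-3,-1,0,-6,12,11,2,3,7,1]

pivot = nums[12] = 1; i = -1
j=0: nums[0]=12 > 1 → no swap
j=1: nums[1]=2 > 1 → no swap
j=2: nums[2]=3 > 1 → no swap
j=3: nums[3]=-2 ≤ 1 → i=0, swap nums[0],nums[3] → [-2,2,3,12,11,-4,-5,-3,-1,0,-6,7,1]
j=4: nums[4]=11 > 1 → no swap
j=5: nums[5]=-4 ≤ 1 → i=1, swap nums[1],nums[5] → [-2,-4,3,12,11,2,-5,-3,-1,0,-6,7,1]
j=6: nums[6]=-5 ≤ 1 → i=2, swap nums[2],nums[6] → [-2,-4,-5,12,11,2,3,-3,-1,0,-6,7,1]
j=7: nums[7]=-3 ≤ 1 → i=3, swap nums[3],nums[7] → [-2,-4,-5,-3,11,2,3,12,-1,0,-6,7,1]
j=8: nums[8]=-1 ≤ 1 → i=4, swap nums[4],nums[8] → [-2,-4,-5,-3,-1,2,3,12,11,0,-6,7,1]
j=9: nums[9]=0 ≤ 1 → i=5, swap nums[5],nums[9] → [-2,-4,-5,-3,-1,0,3,12,11,2,-6,7,1]
j=10: nums[10]=-6 ≤ 1 → i=6, swap nums[6],nums[10] → [-2,-4,-5,-3,-1,0,-6,12,11,2,3,7,1]
(after j=10) nums = [-2,-4,-5,-3,-1,0,-6,12,11,2,3,7,1]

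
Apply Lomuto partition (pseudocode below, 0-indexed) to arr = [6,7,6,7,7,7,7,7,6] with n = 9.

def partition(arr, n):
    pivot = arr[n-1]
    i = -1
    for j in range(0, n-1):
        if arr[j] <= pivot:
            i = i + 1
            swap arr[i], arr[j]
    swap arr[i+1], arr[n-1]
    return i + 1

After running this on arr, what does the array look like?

pivot = arr[8] = 6; i = -1
j=0: arr[0]=6 ≤ 6 → i=0, swap arr[0],arr[0] (no change) → [6,7,6,7,7,7,7,7,6]
j=1: arr[1]=7 > 6 → no swap
j=2: arr[2]=6 ≤ 6 → i=1, swap arr[1],arr[2] → [6,6,7,7,7,7,7,7,6]
j=3: arr[3]=7 > 6 → no swap
j=4: arr[4]=7 > 6 → no swap
j=5: arr[5]=7 > 6 → no swap
j=6: arr[6]=7 > 6 → no swap
j=7: arr[7]=7 > 6 → no swap
final swap arr[2],arr[8] → [6,6,6,7,7,7,7,7,7]; return 2

[6,6,6,7,7,7,7,7,7]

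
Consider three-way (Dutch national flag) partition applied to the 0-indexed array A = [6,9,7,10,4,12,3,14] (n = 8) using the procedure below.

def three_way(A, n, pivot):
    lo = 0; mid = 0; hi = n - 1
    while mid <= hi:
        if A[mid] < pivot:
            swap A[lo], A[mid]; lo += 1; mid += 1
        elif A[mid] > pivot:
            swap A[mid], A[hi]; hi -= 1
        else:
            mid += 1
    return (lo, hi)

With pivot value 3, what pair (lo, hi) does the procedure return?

pivot = 3; lo=0, mid=0, hi=7
A[mid]=6>3: swap A[0],A[7]; hi=6 → [14,9,7,10,4,12,3,6]
A[mid]=14>3: swap A[0],A[6]; hi=5 → [3,9,7,10,4,12,14,6]
A[mid]=3=3: mid=1
A[mid]=9>3: swap A[1],A[5]; hi=4 → [3,12,7,10,4,9,14,6]
A[mid]=12>3: swap A[1],A[4]; hi=3 → [3,4,7,10,12,9,14,6]
A[mid]=4>3: swap A[1],A[3]; hi=2 → [3,10,7,4,12,9,14,6]
A[mid]=10>3: swap A[1],A[2]; hi=1 → [3,7,10,4,12,9,14,6]
A[mid]=7>3: swap A[1],A[1]; hi=0 → [3,7,10,4,12,9,14,6]
end: lo=0, hi=0; A = [3,7,10,4,12,9,14,6]

(0, 0)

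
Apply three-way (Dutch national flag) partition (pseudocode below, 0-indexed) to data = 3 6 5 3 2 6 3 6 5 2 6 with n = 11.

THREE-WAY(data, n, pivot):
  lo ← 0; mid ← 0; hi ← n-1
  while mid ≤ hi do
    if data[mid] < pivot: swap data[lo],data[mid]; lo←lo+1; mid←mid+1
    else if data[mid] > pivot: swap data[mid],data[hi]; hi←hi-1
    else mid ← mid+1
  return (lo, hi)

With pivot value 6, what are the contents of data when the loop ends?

3 5 3 2 3 5 2 6 6 6 6

lo=0 mid=0 hi=10
3<6: swap(0,0), lo=1 mid=1 ⇒ 3 6 5 3 2 6 3 6 5 2 6
6=6: mid=2
5<6: swap(1,2), lo=2 mid=3 ⇒ 3 5 6 3 2 6 3 6 5 2 6
3<6: swap(2,3), lo=3 mid=4 ⇒ 3 5 3 6 2 6 3 6 5 2 6
2<6: swap(3,4), lo=4 mid=5 ⇒ 3 5 3 2 6 6 3 6 5 2 6
6=6: mid=6
3<6: swap(4,6), lo=5 mid=7 ⇒ 3 5 3 2 3 6 6 6 5 2 6
6=6: mid=8
5<6: swap(5,8), lo=6 mid=9 ⇒ 3 5 3 2 3 5 6 6 6 2 6
2<6: swap(6,9), lo=7 mid=10 ⇒ 3 5 3 2 3 5 2 6 6 6 6
6=6: mid=11
done. lo=7 hi=10; data=3 5 3 2 3 5 2 6 6 6 6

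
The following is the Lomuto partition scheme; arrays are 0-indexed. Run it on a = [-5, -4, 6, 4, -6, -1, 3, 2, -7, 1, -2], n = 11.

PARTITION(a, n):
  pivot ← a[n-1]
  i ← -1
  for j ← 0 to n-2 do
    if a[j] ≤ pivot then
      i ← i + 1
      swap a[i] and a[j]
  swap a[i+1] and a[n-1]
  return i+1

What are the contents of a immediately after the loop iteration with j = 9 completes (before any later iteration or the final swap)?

[-5, -4, -6, -7, 6, -1, 3, 2, 4, 1, -2]

pivot=-2, i=-1
j=0: -5≤-2, i=0, swap(0,0) ⇒ [-5, -4, 6, 4, -6, -1, 3, 2, -7, 1, -2]
j=1: -4≤-2, i=1, swap(1,1) ⇒ [-5, -4, 6, 4, -6, -1, 3, 2, -7, 1, -2]
j=2: 6>-2, skip
j=3: 4>-2, skip
j=4: -6≤-2, i=2, swap(2,4) ⇒ [-5, -4, -6, 4, 6, -1, 3, 2, -7, 1, -2]
j=5: -1>-2, skip
j=6: 3>-2, skip
j=7: 2>-2, skip
j=8: -7≤-2, i=3, swap(3,8) ⇒ [-5, -4, -6, -7, 6, -1, 3, 2, 4, 1, -2]
j=9: 1>-2, skip
(after j=9) a = [-5, -4, -6, -7, 6, -1, 3, 2, 4, 1, -2]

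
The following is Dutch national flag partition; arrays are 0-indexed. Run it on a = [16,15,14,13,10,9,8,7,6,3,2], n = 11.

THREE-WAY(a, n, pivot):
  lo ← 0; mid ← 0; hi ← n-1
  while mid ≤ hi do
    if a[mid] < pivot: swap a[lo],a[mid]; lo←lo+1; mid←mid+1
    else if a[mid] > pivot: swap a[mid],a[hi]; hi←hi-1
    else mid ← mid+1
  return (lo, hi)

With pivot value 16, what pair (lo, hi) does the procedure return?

(10, 10)

pivot = 16; lo=0, mid=0, hi=10
a[mid]=16=16: mid=1
a[mid]=15<16: swap a[0],a[1]; lo=1,mid=2 → [15,16,14,13,10,9,8,7,6,3,2]
a[mid]=14<16: swap a[1],a[2]; lo=2,mid=3 → [15,14,16,13,10,9,8,7,6,3,2]
a[mid]=13<16: swap a[2],a[3]; lo=3,mid=4 → [15,14,13,16,10,9,8,7,6,3,2]
a[mid]=10<16: swap a[3],a[4]; lo=4,mid=5 → [15,14,13,10,16,9,8,7,6,3,2]
a[mid]=9<16: swap a[4],a[5]; lo=5,mid=6 → [15,14,13,10,9,16,8,7,6,3,2]
a[mid]=8<16: swap a[5],a[6]; lo=6,mid=7 → [15,14,13,10,9,8,16,7,6,3,2]
a[mid]=7<16: swap a[6],a[7]; lo=7,mid=8 → [15,14,13,10,9,8,7,16,6,3,2]
a[mid]=6<16: swap a[7],a[8]; lo=8,mid=9 → [15,14,13,10,9,8,7,6,16,3,2]
a[mid]=3<16: swap a[8],a[9]; lo=9,mid=10 → [15,14,13,10,9,8,7,6,3,16,2]
a[mid]=2<16: swap a[9],a[10]; lo=10,mid=11 → [15,14,13,10,9,8,7,6,3,2,16]
end: lo=10, hi=10; a = [15,14,13,10,9,8,7,6,3,2,16]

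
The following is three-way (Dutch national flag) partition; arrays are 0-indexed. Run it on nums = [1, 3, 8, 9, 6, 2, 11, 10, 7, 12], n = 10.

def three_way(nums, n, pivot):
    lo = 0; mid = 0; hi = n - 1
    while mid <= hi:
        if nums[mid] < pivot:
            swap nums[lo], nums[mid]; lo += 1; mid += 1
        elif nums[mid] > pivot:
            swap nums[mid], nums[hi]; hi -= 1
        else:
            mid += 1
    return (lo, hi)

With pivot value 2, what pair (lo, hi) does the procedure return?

(1, 1)

lo=0 mid=0 hi=9
1<2: swap(0,0), lo=1 mid=1 ⇒ [1, 3, 8, 9, 6, 2, 11, 10, 7, 12]
3>2: swap(1,9), hi=8 ⇒ [1, 12, 8, 9, 6, 2, 11, 10, 7, 3]
12>2: swap(1,8), hi=7 ⇒ [1, 7, 8, 9, 6, 2, 11, 10, 12, 3]
7>2: swap(1,7), hi=6 ⇒ [1, 10, 8, 9, 6, 2, 11, 7, 12, 3]
10>2: swap(1,6), hi=5 ⇒ [1, 11, 8, 9, 6, 2, 10, 7, 12, 3]
11>2: swap(1,5), hi=4 ⇒ [1, 2, 8, 9, 6, 11, 10, 7, 12, 3]
2=2: mid=2
8>2: swap(2,4), hi=3 ⇒ [1, 2, 6, 9, 8, 11, 10, 7, 12, 3]
6>2: swap(2,3), hi=2 ⇒ [1, 2, 9, 6, 8, 11, 10, 7, 12, 3]
9>2: swap(2,2), hi=1 ⇒ [1, 2, 9, 6, 8, 11, 10, 7, 12, 3]
done. lo=1 hi=1; nums=[1, 2, 9, 6, 8, 11, 10, 7, 12, 3]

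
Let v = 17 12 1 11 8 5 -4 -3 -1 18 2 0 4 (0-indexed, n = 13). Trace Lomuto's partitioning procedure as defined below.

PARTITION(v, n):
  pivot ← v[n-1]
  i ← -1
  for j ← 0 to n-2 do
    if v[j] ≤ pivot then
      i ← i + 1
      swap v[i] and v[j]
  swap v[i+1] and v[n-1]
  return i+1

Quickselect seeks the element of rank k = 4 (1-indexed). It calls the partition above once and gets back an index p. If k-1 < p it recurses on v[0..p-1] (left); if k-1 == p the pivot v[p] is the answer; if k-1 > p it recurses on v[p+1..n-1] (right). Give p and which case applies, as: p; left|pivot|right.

pivot = v[12] = 4; i = -1
j=0: v[0]=17 > 4 → no swap
j=1: v[1]=12 > 4 → no swap
j=2: v[2]=1 ≤ 4 → i=0, swap v[0],v[2] → 1 12 17 11 8 5 -4 -3 -1 18 2 0 4
j=3: v[3]=11 > 4 → no swap
j=4: v[4]=8 > 4 → no swap
j=5: v[5]=5 > 4 → no swap
j=6: v[6]=-4 ≤ 4 → i=1, swap v[1],v[6] → 1 -4 17 11 8 5 12 -3 -1 18 2 0 4
j=7: v[7]=-3 ≤ 4 → i=2, swap v[2],v[7] → 1 -4 -3 11 8 5 12 17 -1 18 2 0 4
j=8: v[8]=-1 ≤ 4 → i=3, swap v[3],v[8] → 1 -4 -3 -1 8 5 12 17 11 18 2 0 4
j=9: v[9]=18 > 4 → no swap
j=10: v[10]=2 ≤ 4 → i=4, swap v[4],v[10] → 1 -4 -3 -1 2 5 12 17 11 18 8 0 4
j=11: v[11]=0 ≤ 4 → i=5, swap v[5],v[11] → 1 -4 -3 -1 2 0 12 17 11 18 8 5 4
final swap v[6],v[12] → 1 -4 -3 -1 2 0 4 17 11 18 8 5 12; return 6
p = 6; k-1 = 3 < 6 ⇒ left

6; left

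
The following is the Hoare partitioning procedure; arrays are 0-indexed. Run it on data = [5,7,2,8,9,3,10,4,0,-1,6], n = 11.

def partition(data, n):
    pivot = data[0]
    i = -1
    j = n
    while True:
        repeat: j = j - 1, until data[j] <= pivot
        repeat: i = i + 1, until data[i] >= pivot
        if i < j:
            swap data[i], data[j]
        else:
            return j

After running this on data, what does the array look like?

pivot = data[0] = 5; i = -1, j = 11
j→9 (data[9]=-1≤5), i→0 (data[0]=5≥5); i<j, swap → [-1,7,2,8,9,3,10,4,0,5,6]
j→8 (data[8]=0≤5), i→1 (data[1]=7≥5); i<j, swap → [-1,0,2,8,9,3,10,4,7,5,6]
j→7 (data[7]=4≤5), i→3 (data[3]=8≥5); i<j, swap → [-1,0,2,4,9,3,10,8,7,5,6]
j→5 (data[5]=3≤5), i→4 (data[4]=9≥5); i<j, swap → [-1,0,2,4,3,9,10,8,7,5,6]
j→4, i→5; i≥j, return j=4. data = [-1,0,2,4,3,9,10,8,7,5,6]

[-1,0,2,4,3,9,10,8,7,5,6]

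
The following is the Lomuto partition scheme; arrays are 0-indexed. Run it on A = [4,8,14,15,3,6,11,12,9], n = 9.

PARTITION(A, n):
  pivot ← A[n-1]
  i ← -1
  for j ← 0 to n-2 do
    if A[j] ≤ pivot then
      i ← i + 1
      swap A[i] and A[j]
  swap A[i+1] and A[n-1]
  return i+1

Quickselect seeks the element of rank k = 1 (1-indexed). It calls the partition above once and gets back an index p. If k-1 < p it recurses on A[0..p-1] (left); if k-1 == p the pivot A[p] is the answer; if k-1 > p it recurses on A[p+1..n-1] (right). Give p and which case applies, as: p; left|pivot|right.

4; left

pivot = A[8] = 9; i = -1
j=0: A[0]=4 ≤ 9 → i=0, swap A[0],A[0] (no change) → [4,8,14,15,3,6,11,12,9]
j=1: A[1]=8 ≤ 9 → i=1, swap A[1],A[1] (no change) → [4,8,14,15,3,6,11,12,9]
j=2: A[2]=14 > 9 → no swap
j=3: A[3]=15 > 9 → no swap
j=4: A[4]=3 ≤ 9 → i=2, swap A[2],A[4] → [4,8,3,15,14,6,11,12,9]
j=5: A[5]=6 ≤ 9 → i=3, swap A[3],A[5] → [4,8,3,6,14,15,11,12,9]
j=6: A[6]=11 > 9 → no swap
j=7: A[7]=12 > 9 → no swap
final swap A[4],A[8] → [4,8,3,6,9,15,11,12,14]; return 4
p = 4; k-1 = 0 < 4 ⇒ left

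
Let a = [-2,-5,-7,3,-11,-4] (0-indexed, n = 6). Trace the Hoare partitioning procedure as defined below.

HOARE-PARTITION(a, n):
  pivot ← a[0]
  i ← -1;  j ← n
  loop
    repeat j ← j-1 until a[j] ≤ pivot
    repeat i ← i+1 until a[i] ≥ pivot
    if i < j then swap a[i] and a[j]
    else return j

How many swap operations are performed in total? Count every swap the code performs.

pivot=-2
j stops at 5 (-4), i stops at 0 (-2); swap ⇒ [-4,-5,-7,3,-11,-2]
j stops at 4 (-11), i stops at 3 (3); swap ⇒ [-4,-5,-7,-11,3,-2]
j stops at 3, i stops at 4; i≥j ⇒ return 3. a=[-4,-5,-7,-11,3,-2]

2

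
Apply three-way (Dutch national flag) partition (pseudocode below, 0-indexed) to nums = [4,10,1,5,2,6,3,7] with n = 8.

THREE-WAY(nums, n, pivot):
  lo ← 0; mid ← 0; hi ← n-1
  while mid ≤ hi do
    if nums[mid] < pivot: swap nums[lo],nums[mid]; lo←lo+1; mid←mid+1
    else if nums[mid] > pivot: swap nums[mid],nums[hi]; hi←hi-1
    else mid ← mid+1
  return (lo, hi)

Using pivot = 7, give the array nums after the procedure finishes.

pivot = 7; lo=0, mid=0, hi=7
nums[mid]=4<7: swap nums[0],nums[0]; lo=1,mid=1 → [4,10,1,5,2,6,3,7]
nums[mid]=10>7: swap nums[1],nums[7]; hi=6 → [4,7,1,5,2,6,3,10]
nums[mid]=7=7: mid=2
nums[mid]=1<7: swap nums[1],nums[2]; lo=2,mid=3 → [4,1,7,5,2,6,3,10]
nums[mid]=5<7: swap nums[2],nums[3]; lo=3,mid=4 → [4,1,5,7,2,6,3,10]
nums[mid]=2<7: swap nums[3],nums[4]; lo=4,mid=5 → [4,1,5,2,7,6,3,10]
nums[mid]=6<7: swap nums[4],nums[5]; lo=5,mid=6 → [4,1,5,2,6,7,3,10]
nums[mid]=3<7: swap nums[5],nums[6]; lo=6,mid=7 → [4,1,5,2,6,3,7,10]
end: lo=6, hi=6; nums = [4,1,5,2,6,3,7,10]

[4,1,5,2,6,3,7,10]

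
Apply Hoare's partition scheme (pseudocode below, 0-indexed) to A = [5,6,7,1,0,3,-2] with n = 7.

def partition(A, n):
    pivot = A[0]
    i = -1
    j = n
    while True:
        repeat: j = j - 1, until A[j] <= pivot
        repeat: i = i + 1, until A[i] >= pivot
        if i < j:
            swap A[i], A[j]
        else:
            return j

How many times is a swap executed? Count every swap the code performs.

pivot=5
j stops at 6 (-2), i stops at 0 (5); swap ⇒ [-2,6,7,1,0,3,5]
j stops at 5 (3), i stops at 1 (6); swap ⇒ [-2,3,7,1,0,6,5]
j stops at 4 (0), i stops at 2 (7); swap ⇒ [-2,3,0,1,7,6,5]
j stops at 3, i stops at 4; i≥j ⇒ return 3. A=[-2,3,0,1,7,6,5]

3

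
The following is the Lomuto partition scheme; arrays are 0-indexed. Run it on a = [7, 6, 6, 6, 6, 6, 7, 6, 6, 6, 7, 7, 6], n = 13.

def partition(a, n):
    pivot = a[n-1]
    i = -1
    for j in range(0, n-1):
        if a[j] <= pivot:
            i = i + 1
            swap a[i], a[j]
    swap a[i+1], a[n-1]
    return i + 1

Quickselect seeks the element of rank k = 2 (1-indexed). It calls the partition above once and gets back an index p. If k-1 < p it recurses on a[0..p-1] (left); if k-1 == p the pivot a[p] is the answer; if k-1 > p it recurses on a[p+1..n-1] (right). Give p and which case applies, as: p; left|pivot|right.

8; left

pivot=6, i=-1
j=0: 7>6, skip
j=1: 6≤6, i=0, swap(0,1) ⇒ [6, 7, 6, 6, 6, 6, 7, 6, 6, 6, 7, 7, 6]
j=2: 6≤6, i=1, swap(1,2) ⇒ [6, 6, 7, 6, 6, 6, 7, 6, 6, 6, 7, 7, 6]
j=3: 6≤6, i=2, swap(2,3) ⇒ [6, 6, 6, 7, 6, 6, 7, 6, 6, 6, 7, 7, 6]
j=4: 6≤6, i=3, swap(3,4) ⇒ [6, 6, 6, 6, 7, 6, 7, 6, 6, 6, 7, 7, 6]
j=5: 6≤6, i=4, swap(4,5) ⇒ [6, 6, 6, 6, 6, 7, 7, 6, 6, 6, 7, 7, 6]
j=6: 7>6, skip
j=7: 6≤6, i=5, swap(5,7) ⇒ [6, 6, 6, 6, 6, 6, 7, 7, 6, 6, 7, 7, 6]
j=8: 6≤6, i=6, swap(6,8) ⇒ [6, 6, 6, 6, 6, 6, 6, 7, 7, 6, 7, 7, 6]
j=9: 6≤6, i=7, swap(7,9) ⇒ [6, 6, 6, 6, 6, 6, 6, 6, 7, 7, 7, 7, 6]
j=10: 7>6, skip
j=11: 7>6, skip
swap(8,12) ⇒ [6, 6, 6, 6, 6, 6, 6, 6, 6, 7, 7, 7, 7]; return 8
p = 8; k-1 = 1 < 8 ⇒ left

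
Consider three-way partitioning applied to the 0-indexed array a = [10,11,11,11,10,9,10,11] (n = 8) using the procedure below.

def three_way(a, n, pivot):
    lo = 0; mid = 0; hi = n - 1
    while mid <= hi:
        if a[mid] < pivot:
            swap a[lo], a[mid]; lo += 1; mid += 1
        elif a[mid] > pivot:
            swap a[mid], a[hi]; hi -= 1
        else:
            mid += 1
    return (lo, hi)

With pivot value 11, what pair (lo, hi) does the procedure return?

lo=0 mid=0 hi=7
10<11: swap(0,0), lo=1 mid=1 ⇒ [10,11,11,11,10,9,10,11]
11=11: mid=2
11=11: mid=3
11=11: mid=4
10<11: swap(1,4), lo=2 mid=5 ⇒ [10,10,11,11,11,9,10,11]
9<11: swap(2,5), lo=3 mid=6 ⇒ [10,10,9,11,11,11,10,11]
10<11: swap(3,6), lo=4 mid=7 ⇒ [10,10,9,10,11,11,11,11]
11=11: mid=8
done. lo=4 hi=7; a=[10,10,9,10,11,11,11,11]

(4, 7)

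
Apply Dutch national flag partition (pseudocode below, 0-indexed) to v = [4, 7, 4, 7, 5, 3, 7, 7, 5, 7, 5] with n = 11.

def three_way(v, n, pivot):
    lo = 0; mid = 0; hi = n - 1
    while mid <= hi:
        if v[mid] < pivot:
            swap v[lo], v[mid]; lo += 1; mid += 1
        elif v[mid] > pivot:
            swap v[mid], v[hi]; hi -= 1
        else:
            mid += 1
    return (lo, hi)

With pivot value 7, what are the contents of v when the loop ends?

lo=0 mid=0 hi=10
4<7: swap(0,0), lo=1 mid=1 ⇒ [4, 7, 4, 7, 5, 3, 7, 7, 5, 7, 5]
7=7: mid=2
4<7: swap(1,2), lo=2 mid=3 ⇒ [4, 4, 7, 7, 5, 3, 7, 7, 5, 7, 5]
7=7: mid=4
5<7: swap(2,4), lo=3 mid=5 ⇒ [4, 4, 5, 7, 7, 3, 7, 7, 5, 7, 5]
3<7: swap(3,5), lo=4 mid=6 ⇒ [4, 4, 5, 3, 7, 7, 7, 7, 5, 7, 5]
7=7: mid=7
7=7: mid=8
5<7: swap(4,8), lo=5 mid=9 ⇒ [4, 4, 5, 3, 5, 7, 7, 7, 7, 7, 5]
7=7: mid=10
5<7: swap(5,10), lo=6 mid=11 ⇒ [4, 4, 5, 3, 5, 5, 7, 7, 7, 7, 7]
done. lo=6 hi=10; v=[4, 4, 5, 3, 5, 5, 7, 7, 7, 7, 7]

[4, 4, 5, 3, 5, 5, 7, 7, 7, 7, 7]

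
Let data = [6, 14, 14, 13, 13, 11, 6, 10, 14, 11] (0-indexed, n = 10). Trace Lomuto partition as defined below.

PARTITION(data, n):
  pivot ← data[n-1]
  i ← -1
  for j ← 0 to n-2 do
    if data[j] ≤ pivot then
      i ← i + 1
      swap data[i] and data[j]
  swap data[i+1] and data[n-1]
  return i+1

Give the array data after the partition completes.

[6, 11, 6, 10, 11, 14, 14, 13, 14, 13]

pivot = data[9] = 11; i = -1
j=0: data[0]=6 ≤ 11 → i=0, swap data[0],data[0] (no change) → [6, 14, 14, 13, 13, 11, 6, 10, 14, 11]
j=1: data[1]=14 > 11 → no swap
j=2: data[2]=14 > 11 → no swap
j=3: data[3]=13 > 11 → no swap
j=4: data[4]=13 > 11 → no swap
j=5: data[5]=11 ≤ 11 → i=1, swap data[1],data[5] → [6, 11, 14, 13, 13, 14, 6, 10, 14, 11]
j=6: data[6]=6 ≤ 11 → i=2, swap data[2],data[6] → [6, 11, 6, 13, 13, 14, 14, 10, 14, 11]
j=7: data[7]=10 ≤ 11 → i=3, swap data[3],data[7] → [6, 11, 6, 10, 13, 14, 14, 13, 14, 11]
j=8: data[8]=14 > 11 → no swap
final swap data[4],data[9] → [6, 11, 6, 10, 11, 14, 14, 13, 14, 13]; return 4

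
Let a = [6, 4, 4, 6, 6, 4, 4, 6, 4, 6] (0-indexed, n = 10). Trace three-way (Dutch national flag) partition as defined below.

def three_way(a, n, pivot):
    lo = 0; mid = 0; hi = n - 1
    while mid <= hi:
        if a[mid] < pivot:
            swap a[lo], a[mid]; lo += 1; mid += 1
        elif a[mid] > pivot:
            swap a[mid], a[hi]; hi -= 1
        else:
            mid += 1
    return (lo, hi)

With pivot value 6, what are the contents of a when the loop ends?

[4, 4, 4, 4, 4, 6, 6, 6, 6, 6]

pivot = 6; lo=0, mid=0, hi=9
a[mid]=6=6: mid=1
a[mid]=4<6: swap a[0],a[1]; lo=1,mid=2 → [4, 6, 4, 6, 6, 4, 4, 6, 4, 6]
a[mid]=4<6: swap a[1],a[2]; lo=2,mid=3 → [4, 4, 6, 6, 6, 4, 4, 6, 4, 6]
a[mid]=6=6: mid=4
a[mid]=6=6: mid=5
a[mid]=4<6: swap a[2],a[5]; lo=3,mid=6 → [4, 4, 4, 6, 6, 6, 4, 6, 4, 6]
a[mid]=4<6: swap a[3],a[6]; lo=4,mid=7 → [4, 4, 4, 4, 6, 6, 6, 6, 4, 6]
a[mid]=6=6: mid=8
a[mid]=4<6: swap a[4],a[8]; lo=5,mid=9 → [4, 4, 4, 4, 4, 6, 6, 6, 6, 6]
a[mid]=6=6: mid=10
end: lo=5, hi=9; a = [4, 4, 4, 4, 4, 6, 6, 6, 6, 6]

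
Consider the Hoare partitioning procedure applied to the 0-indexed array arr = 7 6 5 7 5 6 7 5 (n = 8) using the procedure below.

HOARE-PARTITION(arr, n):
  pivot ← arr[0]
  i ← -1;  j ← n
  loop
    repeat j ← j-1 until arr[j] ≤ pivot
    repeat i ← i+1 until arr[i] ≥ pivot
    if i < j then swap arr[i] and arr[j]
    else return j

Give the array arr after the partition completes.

pivot=7
j stops at 7 (5), i stops at 0 (7); swap ⇒ 5 6 5 7 5 6 7 7
j stops at 6 (7), i stops at 3 (7); swap ⇒ 5 6 5 7 5 6 7 7
j stops at 5, i stops at 6; i≥j ⇒ return 5. arr=5 6 5 7 5 6 7 7

5 6 5 7 5 6 7 7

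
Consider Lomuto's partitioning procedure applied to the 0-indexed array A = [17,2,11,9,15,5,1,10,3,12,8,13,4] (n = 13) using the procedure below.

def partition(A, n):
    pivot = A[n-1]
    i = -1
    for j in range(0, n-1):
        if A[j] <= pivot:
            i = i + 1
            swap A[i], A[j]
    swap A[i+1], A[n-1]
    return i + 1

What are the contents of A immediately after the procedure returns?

[2,1,3,4,15,5,17,10,11,12,8,13,9]

pivot=4, i=-1
j=0: 17>4, skip
j=1: 2≤4, i=0, swap(0,1) ⇒ [2,17,11,9,15,5,1,10,3,12,8,13,4]
j=2: 11>4, skip
j=3: 9>4, skip
j=4: 15>4, skip
j=5: 5>4, skip
j=6: 1≤4, i=1, swap(1,6) ⇒ [2,1,11,9,15,5,17,10,3,12,8,13,4]
j=7: 10>4, skip
j=8: 3≤4, i=2, swap(2,8) ⇒ [2,1,3,9,15,5,17,10,11,12,8,13,4]
j=9: 12>4, skip
j=10: 8>4, skip
j=11: 13>4, skip
swap(3,12) ⇒ [2,1,3,4,15,5,17,10,11,12,8,13,9]; return 3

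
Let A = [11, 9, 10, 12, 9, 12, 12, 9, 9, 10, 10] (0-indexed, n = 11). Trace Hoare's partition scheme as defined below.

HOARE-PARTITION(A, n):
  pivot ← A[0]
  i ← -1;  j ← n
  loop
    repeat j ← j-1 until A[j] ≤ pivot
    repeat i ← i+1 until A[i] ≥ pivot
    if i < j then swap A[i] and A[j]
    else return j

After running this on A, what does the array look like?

pivot=11
j stops at 10 (10), i stops at 0 (11); swap ⇒ [10, 9, 10, 12, 9, 12, 12, 9, 9, 10, 11]
j stops at 9 (10), i stops at 3 (12); swap ⇒ [10, 9, 10, 10, 9, 12, 12, 9, 9, 12, 11]
j stops at 8 (9), i stops at 5 (12); swap ⇒ [10, 9, 10, 10, 9, 9, 12, 9, 12, 12, 11]
j stops at 7 (9), i stops at 6 (12); swap ⇒ [10, 9, 10, 10, 9, 9, 9, 12, 12, 12, 11]
j stops at 6, i stops at 7; i≥j ⇒ return 6. A=[10, 9, 10, 10, 9, 9, 9, 12, 12, 12, 11]

[10, 9, 10, 10, 9, 9, 9, 12, 12, 12, 11]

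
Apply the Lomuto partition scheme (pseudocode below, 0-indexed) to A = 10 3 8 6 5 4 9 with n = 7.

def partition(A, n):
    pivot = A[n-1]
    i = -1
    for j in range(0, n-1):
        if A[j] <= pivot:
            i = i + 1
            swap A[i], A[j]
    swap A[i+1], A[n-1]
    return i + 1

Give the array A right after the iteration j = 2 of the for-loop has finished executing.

pivot = A[6] = 9; i = -1
j=0: A[0]=10 > 9 → no swap
j=1: A[1]=3 ≤ 9 → i=0, swap A[0],A[1] → 3 10 8 6 5 4 9
j=2: A[2]=8 ≤ 9 → i=1, swap A[1],A[2] → 3 8 10 6 5 4 9
(after j=2) A = 3 8 10 6 5 4 9

3 8 10 6 5 4 9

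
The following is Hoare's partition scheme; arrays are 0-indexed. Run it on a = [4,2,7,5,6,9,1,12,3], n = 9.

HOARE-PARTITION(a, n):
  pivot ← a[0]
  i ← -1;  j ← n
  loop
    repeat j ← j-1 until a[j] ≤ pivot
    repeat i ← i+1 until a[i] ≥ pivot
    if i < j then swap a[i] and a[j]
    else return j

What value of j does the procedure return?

pivot=4
j stops at 8 (3), i stops at 0 (4); swap ⇒ [3,2,7,5,6,9,1,12,4]
j stops at 6 (1), i stops at 2 (7); swap ⇒ [3,2,1,5,6,9,7,12,4]
j stops at 2, i stops at 3; i≥j ⇒ return 2. a=[3,2,1,5,6,9,7,12,4]

2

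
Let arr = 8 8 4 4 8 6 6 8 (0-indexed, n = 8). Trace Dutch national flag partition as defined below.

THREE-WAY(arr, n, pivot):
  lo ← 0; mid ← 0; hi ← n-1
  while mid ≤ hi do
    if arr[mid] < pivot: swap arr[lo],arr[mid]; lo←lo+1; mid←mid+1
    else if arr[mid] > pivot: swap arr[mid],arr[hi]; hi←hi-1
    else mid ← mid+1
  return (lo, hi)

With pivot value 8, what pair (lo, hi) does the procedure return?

(4, 7)

lo=0 mid=0 hi=7
8=8: mid=1
8=8: mid=2
4<8: swap(0,2), lo=1 mid=3 ⇒ 4 8 8 4 8 6 6 8
4<8: swap(1,3), lo=2 mid=4 ⇒ 4 4 8 8 8 6 6 8
8=8: mid=5
6<8: swap(2,5), lo=3 mid=6 ⇒ 4 4 6 8 8 8 6 8
6<8: swap(3,6), lo=4 mid=7 ⇒ 4 4 6 6 8 8 8 8
8=8: mid=8
done. lo=4 hi=7; arr=4 4 6 6 8 8 8 8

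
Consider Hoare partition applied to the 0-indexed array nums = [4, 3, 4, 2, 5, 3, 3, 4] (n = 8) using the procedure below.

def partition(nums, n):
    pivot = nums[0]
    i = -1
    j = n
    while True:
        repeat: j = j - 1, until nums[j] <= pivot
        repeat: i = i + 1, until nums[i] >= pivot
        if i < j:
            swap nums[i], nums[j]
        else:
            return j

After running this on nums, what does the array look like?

[4, 3, 3, 2, 3, 5, 4, 4]

pivot = nums[0] = 4; i = -1, j = 8
j→7 (nums[7]=4≤4), i→0 (nums[0]=4≥4); i<j, swap → [4, 3, 4, 2, 5, 3, 3, 4]
j→6 (nums[6]=3≤4), i→2 (nums[2]=4≥4); i<j, swap → [4, 3, 3, 2, 5, 3, 4, 4]
j→5 (nums[5]=3≤4), i→4 (nums[4]=5≥4); i<j, swap → [4, 3, 3, 2, 3, 5, 4, 4]
j→4, i→5; i≥j, return j=4. nums = [4, 3, 3, 2, 3, 5, 4, 4]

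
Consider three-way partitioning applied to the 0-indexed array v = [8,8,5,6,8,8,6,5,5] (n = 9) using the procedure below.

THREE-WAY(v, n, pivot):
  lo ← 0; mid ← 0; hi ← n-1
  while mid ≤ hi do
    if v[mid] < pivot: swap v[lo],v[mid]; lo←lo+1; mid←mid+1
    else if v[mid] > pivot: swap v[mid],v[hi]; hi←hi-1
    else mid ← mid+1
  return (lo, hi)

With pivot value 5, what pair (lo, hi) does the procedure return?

lo=0 mid=0 hi=8
8>5: swap(0,8), hi=7 ⇒ [5,8,5,6,8,8,6,5,8]
5=5: mid=1
8>5: swap(1,7), hi=6 ⇒ [5,5,5,6,8,8,6,8,8]
5=5: mid=2
5=5: mid=3
6>5: swap(3,6), hi=5 ⇒ [5,5,5,6,8,8,6,8,8]
6>5: swap(3,5), hi=4 ⇒ [5,5,5,8,8,6,6,8,8]
8>5: swap(3,4), hi=3 ⇒ [5,5,5,8,8,6,6,8,8]
8>5: swap(3,3), hi=2 ⇒ [5,5,5,8,8,6,6,8,8]
done. lo=0 hi=2; v=[5,5,5,8,8,6,6,8,8]

(0, 2)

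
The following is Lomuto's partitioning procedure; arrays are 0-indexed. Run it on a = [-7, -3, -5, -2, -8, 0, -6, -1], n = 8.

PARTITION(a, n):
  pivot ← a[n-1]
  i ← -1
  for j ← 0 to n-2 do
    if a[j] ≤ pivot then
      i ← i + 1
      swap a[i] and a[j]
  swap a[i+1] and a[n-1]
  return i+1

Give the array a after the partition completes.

pivot = a[7] = -1; i = -1
j=0: a[0]=-7 ≤ -1 → i=0, swap a[0],a[0] (no change) → [-7, -3, -5, -2, -8, 0, -6, -1]
j=1: a[1]=-3 ≤ -1 → i=1, swap a[1],a[1] (no change) → [-7, -3, -5, -2, -8, 0, -6, -1]
j=2: a[2]=-5 ≤ -1 → i=2, swap a[2],a[2] (no change) → [-7, -3, -5, -2, -8, 0, -6, -1]
j=3: a[3]=-2 ≤ -1 → i=3, swap a[3],a[3] (no change) → [-7, -3, -5, -2, -8, 0, -6, -1]
j=4: a[4]=-8 ≤ -1 → i=4, swap a[4],a[4] (no change) → [-7, -3, -5, -2, -8, 0, -6, -1]
j=5: a[5]=0 > -1 → no swap
j=6: a[6]=-6 ≤ -1 → i=5, swap a[5],a[6] → [-7, -3, -5, -2, -8, -6, 0, -1]
final swap a[6],a[7] → [-7, -3, -5, -2, -8, -6, -1, 0]; return 6

[-7, -3, -5, -2, -8, -6, -1, 0]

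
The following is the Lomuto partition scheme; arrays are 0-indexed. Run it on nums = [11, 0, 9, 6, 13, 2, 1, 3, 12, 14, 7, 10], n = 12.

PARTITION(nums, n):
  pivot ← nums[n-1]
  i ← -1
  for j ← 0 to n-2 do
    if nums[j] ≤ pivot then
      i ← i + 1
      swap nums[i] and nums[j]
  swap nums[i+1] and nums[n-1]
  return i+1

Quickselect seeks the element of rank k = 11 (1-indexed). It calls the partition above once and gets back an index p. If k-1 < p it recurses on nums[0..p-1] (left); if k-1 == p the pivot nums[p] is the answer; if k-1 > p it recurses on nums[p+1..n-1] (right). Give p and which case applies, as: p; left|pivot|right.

pivot=10, i=-1
j=0: 11>10, skip
j=1: 0≤10, i=0, swap(0,1) ⇒ [0, 11, 9, 6, 13, 2, 1, 3, 12, 14, 7, 10]
j=2: 9≤10, i=1, swap(1,2) ⇒ [0, 9, 11, 6, 13, 2, 1, 3, 12, 14, 7, 10]
j=3: 6≤10, i=2, swap(2,3) ⇒ [0, 9, 6, 11, 13, 2, 1, 3, 12, 14, 7, 10]
j=4: 13>10, skip
j=5: 2≤10, i=3, swap(3,5) ⇒ [0, 9, 6, 2, 13, 11, 1, 3, 12, 14, 7, 10]
j=6: 1≤10, i=4, swap(4,6) ⇒ [0, 9, 6, 2, 1, 11, 13, 3, 12, 14, 7, 10]
j=7: 3≤10, i=5, swap(5,7) ⇒ [0, 9, 6, 2, 1, 3, 13, 11, 12, 14, 7, 10]
j=8: 12>10, skip
j=9: 14>10, skip
j=10: 7≤10, i=6, swap(6,10) ⇒ [0, 9, 6, 2, 1, 3, 7, 11, 12, 14, 13, 10]
swap(7,11) ⇒ [0, 9, 6, 2, 1, 3, 7, 10, 12, 14, 13, 11]; return 7
p = 7; k-1 = 10 > 7 ⇒ right

7; right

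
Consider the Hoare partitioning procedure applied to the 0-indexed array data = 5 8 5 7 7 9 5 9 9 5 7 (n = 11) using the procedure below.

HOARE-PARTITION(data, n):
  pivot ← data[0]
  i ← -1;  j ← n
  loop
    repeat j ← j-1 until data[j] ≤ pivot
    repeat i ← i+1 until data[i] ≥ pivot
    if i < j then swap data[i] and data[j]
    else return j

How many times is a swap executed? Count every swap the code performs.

pivot = data[0] = 5; i = -1, j = 11
j→9 (data[9]=5≤5), i→0 (data[0]=5≥5); i<j, swap → 5 8 5 7 7 9 5 9 9 5 7
j→6 (data[6]=5≤5), i→1 (data[1]=8≥5); i<j, swap → 5 5 5 7 7 9 8 9 9 5 7
j→2, i→2; i≥j, return j=2. data = 5 5 5 7 7 9 8 9 9 5 7

2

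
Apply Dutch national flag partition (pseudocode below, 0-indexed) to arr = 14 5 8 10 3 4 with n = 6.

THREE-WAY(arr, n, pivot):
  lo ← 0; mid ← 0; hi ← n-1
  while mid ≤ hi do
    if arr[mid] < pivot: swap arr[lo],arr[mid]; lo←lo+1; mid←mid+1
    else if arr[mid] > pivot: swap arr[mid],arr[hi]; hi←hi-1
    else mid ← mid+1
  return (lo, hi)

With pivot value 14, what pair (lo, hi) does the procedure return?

lo=0 mid=0 hi=5
14=14: mid=1
5<14: swap(0,1), lo=1 mid=2 ⇒ 5 14 8 10 3 4
8<14: swap(1,2), lo=2 mid=3 ⇒ 5 8 14 10 3 4
10<14: swap(2,3), lo=3 mid=4 ⇒ 5 8 10 14 3 4
3<14: swap(3,4), lo=4 mid=5 ⇒ 5 8 10 3 14 4
4<14: swap(4,5), lo=5 mid=6 ⇒ 5 8 10 3 4 14
done. lo=5 hi=5; arr=5 8 10 3 4 14

(5, 5)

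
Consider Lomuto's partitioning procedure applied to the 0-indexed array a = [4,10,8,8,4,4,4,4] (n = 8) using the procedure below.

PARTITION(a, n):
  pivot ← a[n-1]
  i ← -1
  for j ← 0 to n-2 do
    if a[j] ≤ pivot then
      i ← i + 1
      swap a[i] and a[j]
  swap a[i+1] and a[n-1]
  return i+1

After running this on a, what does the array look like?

pivot=4, i=-1
j=0: 4≤4, i=0, swap(0,0) ⇒ [4,10,8,8,4,4,4,4]
j=1: 10>4, skip
j=2: 8>4, skip
j=3: 8>4, skip
j=4: 4≤4, i=1, swap(1,4) ⇒ [4,4,8,8,10,4,4,4]
j=5: 4≤4, i=2, swap(2,5) ⇒ [4,4,4,8,10,8,4,4]
j=6: 4≤4, i=3, swap(3,6) ⇒ [4,4,4,4,10,8,8,4]
swap(4,7) ⇒ [4,4,4,4,4,8,8,10]; return 4

[4,4,4,4,4,8,8,10]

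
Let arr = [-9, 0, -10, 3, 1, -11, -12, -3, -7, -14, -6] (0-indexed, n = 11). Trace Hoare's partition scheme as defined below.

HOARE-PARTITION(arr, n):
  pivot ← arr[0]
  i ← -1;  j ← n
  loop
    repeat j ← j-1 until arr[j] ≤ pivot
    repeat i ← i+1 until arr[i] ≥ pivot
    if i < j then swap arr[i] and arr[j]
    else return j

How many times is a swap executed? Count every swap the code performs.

3

pivot = arr[0] = -9; i = -1, j = 11
j→9 (arr[9]=-14≤-9), i→0 (arr[0]=-9≥-9); i<j, swap → [-14, 0, -10, 3, 1, -11, -12, -3, -7, -9, -6]
j→6 (arr[6]=-12≤-9), i→1 (arr[1]=0≥-9); i<j, swap → [-14, -12, -10, 3, 1, -11, 0, -3, -7, -9, -6]
j→5 (arr[5]=-11≤-9), i→3 (arr[3]=3≥-9); i<j, swap → [-14, -12, -10, -11, 1, 3, 0, -3, -7, -9, -6]
j→3, i→4; i≥j, return j=3. arr = [-14, -12, -10, -11, 1, 3, 0, -3, -7, -9, -6]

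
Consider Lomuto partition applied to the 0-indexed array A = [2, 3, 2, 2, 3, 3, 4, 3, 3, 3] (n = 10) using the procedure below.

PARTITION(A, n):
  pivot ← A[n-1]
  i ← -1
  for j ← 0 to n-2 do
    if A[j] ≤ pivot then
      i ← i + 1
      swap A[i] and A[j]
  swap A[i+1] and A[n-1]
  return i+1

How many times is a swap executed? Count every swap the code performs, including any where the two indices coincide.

9

pivot = A[9] = 3; i = -1
j=0: A[0]=2 ≤ 3 → i=0, swap A[0],A[0] (no change) → [2, 3, 2, 2, 3, 3, 4, 3, 3, 3]
j=1: A[1]=3 ≤ 3 → i=1, swap A[1],A[1] (no change) → [2, 3, 2, 2, 3, 3, 4, 3, 3, 3]
j=2: A[2]=2 ≤ 3 → i=2, swap A[2],A[2] (no change) → [2, 3, 2, 2, 3, 3, 4, 3, 3, 3]
j=3: A[3]=2 ≤ 3 → i=3, swap A[3],A[3] (no change) → [2, 3, 2, 2, 3, 3, 4, 3, 3, 3]
j=4: A[4]=3 ≤ 3 → i=4, swap A[4],A[4] (no change) → [2, 3, 2, 2, 3, 3, 4, 3, 3, 3]
j=5: A[5]=3 ≤ 3 → i=5, swap A[5],A[5] (no change) → [2, 3, 2, 2, 3, 3, 4, 3, 3, 3]
j=6: A[6]=4 > 3 → no swap
j=7: A[7]=3 ≤ 3 → i=6, swap A[6],A[7] → [2, 3, 2, 2, 3, 3, 3, 4, 3, 3]
j=8: A[8]=3 ≤ 3 → i=7, swap A[7],A[8] → [2, 3, 2, 2, 3, 3, 3, 3, 4, 3]
final swap A[8],A[9] → [2, 3, 2, 2, 3, 3, 3, 3, 3, 4]; return 8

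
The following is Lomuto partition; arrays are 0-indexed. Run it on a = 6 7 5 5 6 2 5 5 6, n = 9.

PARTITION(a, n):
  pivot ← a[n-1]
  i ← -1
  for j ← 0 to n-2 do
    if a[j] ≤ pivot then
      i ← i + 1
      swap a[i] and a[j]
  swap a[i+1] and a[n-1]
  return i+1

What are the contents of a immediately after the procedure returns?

pivot = a[8] = 6; i = -1
j=0: a[0]=6 ≤ 6 → i=0, swap a[0],a[0] (no change) → 6 7 5 5 6 2 5 5 6
j=1: a[1]=7 > 6 → no swap
j=2: a[2]=5 ≤ 6 → i=1, swap a[1],a[2] → 6 5 7 5 6 2 5 5 6
j=3: a[3]=5 ≤ 6 → i=2, swap a[2],a[3] → 6 5 5 7 6 2 5 5 6
j=4: a[4]=6 ≤ 6 → i=3, swap a[3],a[4] → 6 5 5 6 7 2 5 5 6
j=5: a[5]=2 ≤ 6 → i=4, swap a[4],a[5] → 6 5 5 6 2 7 5 5 6
j=6: a[6]=5 ≤ 6 → i=5, swap a[5],a[6] → 6 5 5 6 2 5 7 5 6
j=7: a[7]=5 ≤ 6 → i=6, swap a[6],a[7] → 6 5 5 6 2 5 5 7 6
final swap a[7],a[8] → 6 5 5 6 2 5 5 6 7; return 7

6 5 5 6 2 5 5 6 7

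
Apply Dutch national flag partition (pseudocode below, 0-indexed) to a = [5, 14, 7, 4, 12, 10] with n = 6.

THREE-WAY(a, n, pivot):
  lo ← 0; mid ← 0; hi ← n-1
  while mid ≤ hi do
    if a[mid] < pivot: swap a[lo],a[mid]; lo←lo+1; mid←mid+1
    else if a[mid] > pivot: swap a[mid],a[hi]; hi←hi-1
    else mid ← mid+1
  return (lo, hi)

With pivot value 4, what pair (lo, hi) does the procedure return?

(0, 0)

lo=0 mid=0 hi=5
5>4: swap(0,5), hi=4 ⇒ [10, 14, 7, 4, 12, 5]
10>4: swap(0,4), hi=3 ⇒ [12, 14, 7, 4, 10, 5]
12>4: swap(0,3), hi=2 ⇒ [4, 14, 7, 12, 10, 5]
4=4: mid=1
14>4: swap(1,2), hi=1 ⇒ [4, 7, 14, 12, 10, 5]
7>4: swap(1,1), hi=0 ⇒ [4, 7, 14, 12, 10, 5]
done. lo=0 hi=0; a=[4, 7, 14, 12, 10, 5]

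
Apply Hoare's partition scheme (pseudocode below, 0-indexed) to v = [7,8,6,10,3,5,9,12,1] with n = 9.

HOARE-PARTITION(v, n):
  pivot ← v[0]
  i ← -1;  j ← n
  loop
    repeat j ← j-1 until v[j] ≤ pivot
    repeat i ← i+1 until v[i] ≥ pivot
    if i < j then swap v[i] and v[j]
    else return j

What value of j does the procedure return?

3

pivot=7
j stops at 8 (1), i stops at 0 (7); swap ⇒ [1,8,6,10,3,5,9,12,7]
j stops at 5 (5), i stops at 1 (8); swap ⇒ [1,5,6,10,3,8,9,12,7]
j stops at 4 (3), i stops at 3 (10); swap ⇒ [1,5,6,3,10,8,9,12,7]
j stops at 3, i stops at 4; i≥j ⇒ return 3. v=[1,5,6,3,10,8,9,12,7]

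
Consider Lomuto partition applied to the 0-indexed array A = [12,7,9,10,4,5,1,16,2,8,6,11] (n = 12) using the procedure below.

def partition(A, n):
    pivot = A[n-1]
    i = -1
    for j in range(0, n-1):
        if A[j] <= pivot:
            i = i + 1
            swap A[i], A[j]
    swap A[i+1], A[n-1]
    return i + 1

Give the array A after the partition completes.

[7,9,10,4,5,1,2,8,6,11,12,16]

pivot = A[11] = 11; i = -1
j=0: A[0]=12 > 11 → no swap
j=1: A[1]=7 ≤ 11 → i=0, swap A[0],A[1] → [7,12,9,10,4,5,1,16,2,8,6,11]
j=2: A[2]=9 ≤ 11 → i=1, swap A[1],A[2] → [7,9,12,10,4,5,1,16,2,8,6,11]
j=3: A[3]=10 ≤ 11 → i=2, swap A[2],A[3] → [7,9,10,12,4,5,1,16,2,8,6,11]
j=4: A[4]=4 ≤ 11 → i=3, swap A[3],A[4] → [7,9,10,4,12,5,1,16,2,8,6,11]
j=5: A[5]=5 ≤ 11 → i=4, swap A[4],A[5] → [7,9,10,4,5,12,1,16,2,8,6,11]
j=6: A[6]=1 ≤ 11 → i=5, swap A[5],A[6] → [7,9,10,4,5,1,12,16,2,8,6,11]
j=7: A[7]=16 > 11 → no swap
j=8: A[8]=2 ≤ 11 → i=6, swap A[6],A[8] → [7,9,10,4,5,1,2,16,12,8,6,11]
j=9: A[9]=8 ≤ 11 → i=7, swap A[7],A[9] → [7,9,10,4,5,1,2,8,12,16,6,11]
j=10: A[10]=6 ≤ 11 → i=8, swap A[8],A[10] → [7,9,10,4,5,1,2,8,6,16,12,11]
final swap A[9],A[11] → [7,9,10,4,5,1,2,8,6,11,12,16]; return 9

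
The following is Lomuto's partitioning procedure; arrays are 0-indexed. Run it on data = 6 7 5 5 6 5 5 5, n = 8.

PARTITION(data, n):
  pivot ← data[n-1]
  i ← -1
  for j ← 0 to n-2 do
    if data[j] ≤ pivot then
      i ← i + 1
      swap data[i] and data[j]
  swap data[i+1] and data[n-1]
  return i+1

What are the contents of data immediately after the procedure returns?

5 5 5 5 5 6 7 6

pivot = data[7] = 5; i = -1
j=0: data[0]=6 > 5 → no swap
j=1: data[1]=7 > 5 → no swap
j=2: data[2]=5 ≤ 5 → i=0, swap data[0],data[2] → 5 7 6 5 6 5 5 5
j=3: data[3]=5 ≤ 5 → i=1, swap data[1],data[3] → 5 5 6 7 6 5 5 5
j=4: data[4]=6 > 5 → no swap
j=5: data[5]=5 ≤ 5 → i=2, swap data[2],data[5] → 5 5 5 7 6 6 5 5
j=6: data[6]=5 ≤ 5 → i=3, swap data[3],data[6] → 5 5 5 5 6 6 7 5
final swap data[4],data[7] → 5 5 5 5 5 6 7 6; return 4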